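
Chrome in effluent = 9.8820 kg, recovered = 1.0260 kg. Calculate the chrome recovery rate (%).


Formula: Recovery = recovered / input * 100
Substituting: Recovery = 1.0260 / 9.8820 * 100
Result: 10.3825 %


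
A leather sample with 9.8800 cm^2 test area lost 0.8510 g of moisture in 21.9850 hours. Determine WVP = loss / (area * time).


Formula: WVP = loss / (area * time)
Substituting: WVP = 0.8510 / (9.8800 * 21.9850)
Result: 0.00391784 g/(cm^2*hr)


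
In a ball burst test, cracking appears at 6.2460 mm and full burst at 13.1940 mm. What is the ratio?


Formula: Ratio = crack / burst
Substituting: Ratio = 6.2460 / 13.1940
Result: 0.4734


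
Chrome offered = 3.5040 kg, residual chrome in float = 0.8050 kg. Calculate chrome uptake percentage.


Formula: Uptake = (offered - residual) / offered * 100
Substituting: Uptake = (3.5040 - 0.8050) / 3.5040 * 100
Result: 77.0263 %


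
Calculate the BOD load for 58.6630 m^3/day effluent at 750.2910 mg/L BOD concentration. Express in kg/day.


Formula: BOD_load = volume * conc / 1000
Substituting: BOD_load = 58.6630 * 750.2910 / 1000
Result: 44.0143 kg/day


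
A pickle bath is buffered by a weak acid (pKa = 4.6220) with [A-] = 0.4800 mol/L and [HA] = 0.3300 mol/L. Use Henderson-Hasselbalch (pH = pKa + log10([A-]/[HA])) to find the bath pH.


ratio = [A-] / [HA] = 0.4800 / 0.3300 = 1.4545
log10(ratio) = 0.1627
pH = pKa + log10(ratio) = 4.6220 + 0.1627 = 4.7847


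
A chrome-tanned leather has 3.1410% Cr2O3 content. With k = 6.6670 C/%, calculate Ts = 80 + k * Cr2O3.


Formula: Ts = 80 + k * Cr2O3
Substituting: Ts = 80 + 6.6670 * 3.1410
Result: 100.9410 C


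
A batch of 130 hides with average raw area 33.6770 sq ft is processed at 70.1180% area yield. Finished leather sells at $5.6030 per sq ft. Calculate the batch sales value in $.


Raw_total = N * avg_area = 130 * 33.6770 = 4378.0100 sq ft
Finished = Raw_total * yield / 100 = 4378.0100 * 70.1180 / 100 = 3069.7731 sq ft
Value = Finished * price = 3069.7731 * 5.6030 = 17199.9384 $


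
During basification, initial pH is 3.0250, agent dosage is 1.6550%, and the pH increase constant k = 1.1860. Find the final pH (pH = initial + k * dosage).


Formula: pH_final = pH_initial + k * base_pct
Substituting: pH_final = 3.0250 + 1.1860 * 1.6550
Result: 4.9878


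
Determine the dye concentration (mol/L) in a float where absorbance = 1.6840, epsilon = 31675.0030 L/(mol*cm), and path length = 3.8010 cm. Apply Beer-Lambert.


Formula: c = A / (epsilon * l)
Substituting: c = 1.6840 / (31675.0030 * 3.8010)
Result: 1.3987e-05 mol/L


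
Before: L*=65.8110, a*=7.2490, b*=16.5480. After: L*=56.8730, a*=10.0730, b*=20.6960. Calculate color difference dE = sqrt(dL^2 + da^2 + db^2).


dL = -8.9380, da = 2.8240, db = 4.1480
dE = sqrt((-8.9380)^2 + 2.8240^2 + 4.1480^2) = 10.2503


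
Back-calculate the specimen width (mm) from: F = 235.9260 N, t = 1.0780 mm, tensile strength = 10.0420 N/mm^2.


Formula: w = F / (TS * t)
Substituting: w = 235.9260 / (10.0420 * 1.0780)
Result: 21.7940 mm


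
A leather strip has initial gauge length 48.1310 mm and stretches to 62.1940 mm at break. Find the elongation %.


Formula: Elongation = (Lf - L0) / L0 * 100
Substituting: Elongation = (62.1940 - 48.1310) / 48.1310 * 100
Result: 29.2182 %


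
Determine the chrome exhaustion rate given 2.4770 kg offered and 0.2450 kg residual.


Formula: Uptake = (offered - residual) / offered * 100
Substituting: Uptake = (2.4770 - 0.2450) / 2.4770 * 100
Result: 90.1090 %


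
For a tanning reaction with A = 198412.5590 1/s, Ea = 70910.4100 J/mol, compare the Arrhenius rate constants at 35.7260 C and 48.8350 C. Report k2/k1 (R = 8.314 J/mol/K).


T1 = 35.7260 + 273.15 = 308.8760 K; T2 = 48.8350 + 273.15 = 321.9850 K
k1 = A * exp(-Ea/(R*T1)) = 198412.5590 * exp(-70910.4100/(8.314*308.8760)) = 2.0199e-07 1/s
k2 = A * exp(-Ea/(R*T2)) = 198412.5590 * exp(-70910.4100/(8.314*321.9850)) = 6.2169e-07 1/s
k2/k1 = 6.2169e-07 / 2.0199e-07 = 3.0778


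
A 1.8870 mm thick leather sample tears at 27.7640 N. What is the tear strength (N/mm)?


Formula: Tear strength = force / thickness
Substituting: Tear strength = 27.7640 / 1.8870
Result: 14.7133 N/mm


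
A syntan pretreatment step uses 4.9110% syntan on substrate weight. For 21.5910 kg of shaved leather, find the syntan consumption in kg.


Formula: Syntan = substrate * pct / 100
Substituting: Syntan = 21.5910 * 4.9110 / 100
Result: 1.0603 kg


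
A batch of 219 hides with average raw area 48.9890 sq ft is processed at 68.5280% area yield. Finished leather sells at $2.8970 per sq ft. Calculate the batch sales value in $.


Raw_total = N * avg_area = 219 * 48.9890 = 10728.5910 sq ft
Finished = Raw_total * yield / 100 = 10728.5910 * 68.5280 / 100 = 7352.0888 sq ft
Value = Finished * price = 7352.0888 * 2.8970 = 21299.0014 $


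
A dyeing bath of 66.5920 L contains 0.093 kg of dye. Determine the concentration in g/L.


Formula: Conc = dye_mass(kg) / volume(L) * 1000
Substituting: Conc = 0.093 / 66.5920 * 1000
Result: 1.3966 g/L


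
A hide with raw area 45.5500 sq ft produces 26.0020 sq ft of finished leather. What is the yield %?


Formula: Yield = finished / raw * 100
Substituting: Yield = 26.0020 / 45.5500 * 100
Result: 57.0845 %


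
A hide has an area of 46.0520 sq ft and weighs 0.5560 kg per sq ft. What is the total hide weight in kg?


Formula: Weight = area * weight_per_sqft
Substituting: Weight = 46.0520 * 0.5560
Result: 25.6049 kg


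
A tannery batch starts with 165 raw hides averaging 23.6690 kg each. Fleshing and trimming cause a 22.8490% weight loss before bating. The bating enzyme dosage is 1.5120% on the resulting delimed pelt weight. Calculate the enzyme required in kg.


Total_raw = N * avg_wt = 165 * 23.6690 = 3905.3850 kg
Substrate = Total_raw * (1 - loss/100) = 3905.3850 * (1 - 22.8490/100) = 3013.0436 kg
Enzyme = Substrate * pct / 100 = 3013.0436 * 1.5120 / 100 = 45.5572 kg


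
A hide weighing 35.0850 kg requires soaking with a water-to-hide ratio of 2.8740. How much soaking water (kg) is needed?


Formula: Water = hide_weight * ratio
Substituting: Water = 35.0850 * 2.8740
Result: 100.8343 kg


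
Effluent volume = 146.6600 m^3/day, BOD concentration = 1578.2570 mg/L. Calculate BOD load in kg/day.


Formula: BOD_load = volume * conc / 1000
Substituting: BOD_load = 146.6600 * 1578.2570 / 1000
Result: 231.4672 kg/day


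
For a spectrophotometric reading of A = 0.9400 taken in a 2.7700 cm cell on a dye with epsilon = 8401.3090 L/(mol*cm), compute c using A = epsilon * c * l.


Formula: c = A / (epsilon * l)
Substituting: c = 0.9400 / (8401.3090 * 2.7700)
Result: 4.0393e-05 mol/L


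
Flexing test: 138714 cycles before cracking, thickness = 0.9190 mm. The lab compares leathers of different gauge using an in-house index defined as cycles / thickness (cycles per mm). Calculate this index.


Formula: Index = cycles / thickness
Substituting: Index = 138714 / 0.9190
Result: 150940.1523 cycles/mm


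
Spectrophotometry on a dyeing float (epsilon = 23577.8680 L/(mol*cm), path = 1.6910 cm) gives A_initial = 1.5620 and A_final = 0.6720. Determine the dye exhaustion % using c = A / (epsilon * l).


c_initial = A_i / (epsilon * l) = 1.5620 / (23577.8680 * 1.6910) = 3.9177e-05 mol/L
c_final = A_f / (epsilon * l) = 0.6720 / (23577.8680 * 1.6910) = 1.6855e-05 mol/L
Exhaustion = (c_initial - c_final) / c_initial * 100 = (3.9177e-05 - 1.6855e-05) / 3.9177e-05 * 100 = 56.9782 %


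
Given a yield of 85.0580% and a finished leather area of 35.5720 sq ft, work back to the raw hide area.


Formula: raw = finished * 100 / yield
Substituting: raw = 35.5720 * 100 / 85.0580
Result: 41.8209 sq ft


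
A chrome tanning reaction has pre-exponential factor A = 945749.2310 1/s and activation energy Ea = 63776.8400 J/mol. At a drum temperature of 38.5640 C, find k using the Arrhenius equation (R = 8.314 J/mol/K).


T_K = T_C + 273.15 = 38.5640 + 273.15 = 311.7140 K
exponent = -Ea / (R * T_K) = -63776.8400 / (8.314 * 311.7140) = -24.6092
k = A * exp(exponent) = 945749.2310 * exp(-24.6092) = 1.9416e-05 1/s


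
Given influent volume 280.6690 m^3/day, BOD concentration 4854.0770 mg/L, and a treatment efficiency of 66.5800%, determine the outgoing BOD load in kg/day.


Load_in = volume * conc / 1000 = 280.6690 * 4854.0770 / 1000 = 1362.3889 kg/day
Removed = Load_in * eff / 100 = 1362.3889 * 66.5800 / 100 = 907.0786 kg/day
Load_out = Load_in - Removed = 1362.3889 - 907.0786 = 455.3104 kg/day


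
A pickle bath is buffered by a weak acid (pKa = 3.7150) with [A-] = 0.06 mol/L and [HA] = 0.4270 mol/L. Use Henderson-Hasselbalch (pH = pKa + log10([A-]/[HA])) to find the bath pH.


ratio = [A-] / [HA] = 0.06 / 0.4270 = 0.1405
log10(ratio) = -0.8523
pH = pKa + log10(ratio) = 3.7150 - 0.8523 = 2.8627


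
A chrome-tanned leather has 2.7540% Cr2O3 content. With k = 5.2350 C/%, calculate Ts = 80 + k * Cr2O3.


Formula: Ts = 80 + k * Cr2O3
Substituting: Ts = 80 + 5.2350 * 2.7540
Result: 94.4172 C


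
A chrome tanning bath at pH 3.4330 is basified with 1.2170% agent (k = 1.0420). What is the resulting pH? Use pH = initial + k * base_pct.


Formula: pH_final = pH_initial + k * base_pct
Substituting: pH_final = 3.4330 + 1.0420 * 1.2170
Result: 4.7011


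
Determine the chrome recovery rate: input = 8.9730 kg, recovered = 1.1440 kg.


Formula: Recovery = recovered / input * 100
Substituting: Recovery = 1.1440 / 8.9730 * 100
Result: 12.7494 %


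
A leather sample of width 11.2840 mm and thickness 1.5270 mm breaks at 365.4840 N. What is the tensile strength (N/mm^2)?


Formula: TS = force / (width * thickness)
Substituting: TS = 365.4840 / (11.2840 * 1.5270)
Result: 21.2112 N/mm^2


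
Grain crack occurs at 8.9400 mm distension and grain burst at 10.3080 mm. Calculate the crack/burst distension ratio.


Formula: Ratio = crack / burst
Substituting: Ratio = 8.9400 / 10.3080
Result: 0.8673


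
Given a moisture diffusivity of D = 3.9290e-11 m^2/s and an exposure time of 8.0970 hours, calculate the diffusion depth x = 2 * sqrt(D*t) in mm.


t = 8.0970 hr * 3600 = 29149.2000 s
D * t = 3.9290e-11 * 29149.2000 = 1.1453e-06
x = 2 * sqrt(D*t) = 2 * sqrt(1.1453e-06) = 0.00214035 m = 2.1403 mm


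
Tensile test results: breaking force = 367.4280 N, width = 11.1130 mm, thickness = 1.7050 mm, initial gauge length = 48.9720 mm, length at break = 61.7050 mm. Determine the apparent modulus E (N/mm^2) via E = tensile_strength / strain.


TS = F / (w * t) = 367.4280 / (11.1130 * 1.7050) = 19.3917 N/mm^2
strain = (Lf - L0) / L0 = (61.7050 - 48.9720) / 48.9720 = 0.2600
E = TS / strain = 19.3917 / 0.2600 = 74.5819 N/mm^2


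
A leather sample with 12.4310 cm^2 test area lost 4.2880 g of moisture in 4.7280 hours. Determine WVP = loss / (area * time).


Formula: WVP = loss / (area * time)
Substituting: WVP = 4.2880 / (12.4310 * 4.7280)
Result: 0.0729577 g/(cm^2*hr)


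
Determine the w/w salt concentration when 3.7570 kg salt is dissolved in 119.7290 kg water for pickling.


Formula: Conc = salt / (water + salt) * 100
Substituting: Conc = 3.7570 / (119.7290 + 3.7570) * 100
Result: 3.0425 %


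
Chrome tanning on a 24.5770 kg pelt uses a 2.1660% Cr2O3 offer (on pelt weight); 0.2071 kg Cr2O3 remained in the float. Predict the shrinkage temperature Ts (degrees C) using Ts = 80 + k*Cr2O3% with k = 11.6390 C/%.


Offered = pelt * offer_pct / 100 = 24.5770 * 2.1660 / 100 = 0.5323 kg
Uptake = offered - residual = 0.5323 - 0.2071 = 0.3252 kg
Cr2O3% on pelt = uptake / pelt * 100 = 0.3252 / 24.5770 * 100 = 1.3233 %
Ts = 80 + k * Cr2O3% = 80 + 11.6390 * 1.3233 = 95.4024 C


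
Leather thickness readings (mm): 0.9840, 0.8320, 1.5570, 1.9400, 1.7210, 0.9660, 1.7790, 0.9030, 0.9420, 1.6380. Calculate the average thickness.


Formula: Average = sum / n
Substituting: Average = 13.2620 / 10
Result: 1.3262 mm


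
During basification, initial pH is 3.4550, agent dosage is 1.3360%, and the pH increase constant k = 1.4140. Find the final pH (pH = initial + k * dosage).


Formula: pH_final = pH_initial + k * base_pct
Substituting: pH_final = 3.4550 + 1.4140 * 1.3360
Result: 5.3441


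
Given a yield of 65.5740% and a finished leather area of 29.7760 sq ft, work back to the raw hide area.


Formula: raw = finished * 100 / yield
Substituting: raw = 29.7760 * 100 / 65.5740
Result: 45.4082 sq ft


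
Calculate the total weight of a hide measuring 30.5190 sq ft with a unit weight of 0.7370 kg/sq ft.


Formula: Weight = area * weight_per_sqft
Substituting: Weight = 30.5190 * 0.7370
Result: 22.4925 kg


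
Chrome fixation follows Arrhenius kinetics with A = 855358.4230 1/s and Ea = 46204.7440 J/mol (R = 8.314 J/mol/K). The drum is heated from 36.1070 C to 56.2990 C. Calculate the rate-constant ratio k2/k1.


T1 = 36.1070 + 273.15 = 309.2570 K; T2 = 56.2990 + 273.15 = 329.4490 K
k1 = A * exp(-Ea/(R*T1)) = 855358.4230 * exp(-46204.7440/(8.314*309.2570)) = 0.0134189 1/s
k2 = A * exp(-Ea/(R*T2)) = 855358.4230 * exp(-46204.7440/(8.314*329.4490)) = 0.0403693 1/s
k2/k1 = 0.0403693 / 0.0134189 = 3.0084


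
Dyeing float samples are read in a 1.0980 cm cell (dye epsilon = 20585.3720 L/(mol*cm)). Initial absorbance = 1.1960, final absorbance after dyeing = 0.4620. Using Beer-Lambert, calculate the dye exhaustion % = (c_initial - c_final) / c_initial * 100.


c_initial = A_i / (epsilon * l) = 1.1960 / (20585.3720 * 1.0980) = 5.2914e-05 mol/L
c_final = A_f / (epsilon * l) = 0.4620 / (20585.3720 * 1.0980) = 2.0440e-05 mol/L
Exhaustion = (c_initial - c_final) / c_initial * 100 = (5.2914e-05 - 2.0440e-05) / 5.2914e-05 * 100 = 61.3712 %


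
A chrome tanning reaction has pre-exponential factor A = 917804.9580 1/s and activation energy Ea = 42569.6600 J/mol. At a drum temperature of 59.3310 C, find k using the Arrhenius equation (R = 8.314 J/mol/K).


T_K = T_C + 273.15 = 59.3310 + 273.15 = 332.4810 K
exponent = -Ea / (R * T_K) = -42569.6600 / (8.314 * 332.4810) = -15.4001
k = A * exp(exponent) = 917804.9580 * exp(-15.4001) = 0.1882 1/s


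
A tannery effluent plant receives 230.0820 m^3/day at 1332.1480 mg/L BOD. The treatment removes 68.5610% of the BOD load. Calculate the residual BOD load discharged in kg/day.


Load_in = volume * conc / 1000 = 230.0820 * 1332.1480 / 1000 = 306.5033 kg/day
Removed = Load_in * eff / 100 = 306.5033 * 68.5610 / 100 = 210.1417 kg/day
Load_out = Load_in - Removed = 306.5033 - 210.1417 = 96.3616 kg/day


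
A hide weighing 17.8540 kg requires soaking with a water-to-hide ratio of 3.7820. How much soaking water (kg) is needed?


Formula: Water = hide_weight * ratio
Substituting: Water = 17.8540 * 3.7820
Result: 67.5238 kg


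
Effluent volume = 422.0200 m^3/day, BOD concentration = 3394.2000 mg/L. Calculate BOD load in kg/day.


Formula: BOD_load = volume * conc / 1000
Substituting: BOD_load = 422.0200 * 3394.2000 / 1000
Result: 1432.4203 kg/day


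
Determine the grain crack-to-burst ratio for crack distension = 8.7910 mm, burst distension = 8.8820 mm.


Formula: Ratio = crack / burst
Substituting: Ratio = 8.7910 / 8.8820
Result: 0.9898


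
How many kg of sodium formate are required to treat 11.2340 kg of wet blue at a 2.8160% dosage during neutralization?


Formula: Neutralizer = substrate * pct / 100
Substituting: Neutralizer = 11.2340 * 2.8160 / 100
Result: 0.3163 kg


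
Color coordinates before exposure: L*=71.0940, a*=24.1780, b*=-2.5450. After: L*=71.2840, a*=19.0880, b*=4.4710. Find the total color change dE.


dL = 0.1900, da = -5.0900, db = 7.0160
dE = sqrt(0.1900^2 + (-5.0900)^2 + 7.0160^2) = 8.6700


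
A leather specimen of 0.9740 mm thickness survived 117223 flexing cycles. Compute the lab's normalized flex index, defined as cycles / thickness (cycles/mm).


Formula: Index = cycles / thickness
Substituting: Index = 117223 / 0.9740
Result: 120352.1561 cycles/mm


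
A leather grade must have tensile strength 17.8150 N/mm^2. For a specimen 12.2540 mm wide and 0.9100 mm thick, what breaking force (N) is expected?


Formula: F = TS * w * t
Substituting: F = 17.8150 * 12.2540 * 0.9100
Result: 198.6576 N


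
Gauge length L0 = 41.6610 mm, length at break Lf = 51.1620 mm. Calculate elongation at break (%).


Formula: Elongation = (Lf - L0) / L0 * 100
Substituting: Elongation = (51.1620 - 41.6610) / 41.6610 * 100
Result: 22.8055 %


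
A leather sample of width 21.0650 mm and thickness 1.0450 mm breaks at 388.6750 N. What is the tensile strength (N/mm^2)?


Formula: TS = force / (width * thickness)
Substituting: TS = 388.6750 / (21.0650 * 1.0450)
Result: 17.6567 N/mm^2


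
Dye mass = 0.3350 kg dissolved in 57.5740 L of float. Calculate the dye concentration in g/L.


Formula: Conc = dye_mass(kg) / volume(L) * 1000
Substituting: Conc = 0.3350 / 57.5740 * 1000
Result: 5.8186 g/L


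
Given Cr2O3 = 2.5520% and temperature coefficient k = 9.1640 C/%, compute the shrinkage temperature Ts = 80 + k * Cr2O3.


Formula: Ts = 80 + k * Cr2O3
Substituting: Ts = 80 + 9.1640 * 2.5520
Result: 103.3865 C


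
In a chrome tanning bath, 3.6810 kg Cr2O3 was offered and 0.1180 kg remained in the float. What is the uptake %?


Formula: Uptake = (offered - residual) / offered * 100
Substituting: Uptake = (3.6810 - 0.1180) / 3.6810 * 100
Result: 96.7943 %


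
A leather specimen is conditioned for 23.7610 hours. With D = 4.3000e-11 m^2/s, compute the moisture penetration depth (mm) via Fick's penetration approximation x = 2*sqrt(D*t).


t = 23.7610 hr * 3600 = 85539.6000 s
D * t = 4.3000e-11 * 85539.6000 = 3.6782e-06
x = 2 * sqrt(D*t) = 2 * sqrt(3.6782e-06) = 0.00383573 m = 3.8357 mm


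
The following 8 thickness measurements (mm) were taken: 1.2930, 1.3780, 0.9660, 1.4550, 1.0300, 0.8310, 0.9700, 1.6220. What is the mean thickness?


Formula: Average = sum / n
Substituting: Average = 9.5450 / 8
Result: 1.1931 mm


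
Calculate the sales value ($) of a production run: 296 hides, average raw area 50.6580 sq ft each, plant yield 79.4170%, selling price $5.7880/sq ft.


Raw_total = N * avg_area = 296 * 50.6580 = 14994.7680 sq ft
Finished = Raw_total * yield / 100 = 14994.7680 * 79.4170 / 100 = 11908.3949 sq ft
Value = Finished * price = 11908.3949 * 5.7880 = 68925.7897 $


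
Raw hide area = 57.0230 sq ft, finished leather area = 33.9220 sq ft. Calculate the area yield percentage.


Formula: Yield = finished / raw * 100
Substituting: Yield = 33.9220 / 57.0230 * 100
Result: 59.4883 %


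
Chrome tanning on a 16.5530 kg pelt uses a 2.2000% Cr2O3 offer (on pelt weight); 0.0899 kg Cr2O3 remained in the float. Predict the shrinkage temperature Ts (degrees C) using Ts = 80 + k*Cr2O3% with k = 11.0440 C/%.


Offered = pelt * offer_pct / 100 = 16.5530 * 2.2000 / 100 = 0.3642 kg
Uptake = offered - residual = 0.3642 - 0.0899 = 0.2743 kg
Cr2O3% on pelt = uptake / pelt * 100 = 0.2743 / 16.5530 * 100 = 1.6569 %
Ts = 80 + k * Cr2O3% = 80 + 11.0440 * 1.6569 = 98.2988 C


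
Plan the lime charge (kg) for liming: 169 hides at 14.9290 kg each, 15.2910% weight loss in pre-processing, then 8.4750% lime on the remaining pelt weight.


Total_raw = N * avg_wt = 169 * 14.9290 = 2523.0010 kg
Substrate = Total_raw * (1 - loss/100) = 2523.0010 * (1 - 15.2910/100) = 2137.2089 kg
Lime = Substrate * pct / 100 = 2137.2089 * 8.4750 / 100 = 181.1285 kg


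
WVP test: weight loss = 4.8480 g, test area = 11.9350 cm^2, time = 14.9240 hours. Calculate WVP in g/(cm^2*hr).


Formula: WVP = loss / (area * time)
Substituting: WVP = 4.8480 / (11.9350 * 14.9240)
Result: 0.0272179 g/(cm^2*hr)


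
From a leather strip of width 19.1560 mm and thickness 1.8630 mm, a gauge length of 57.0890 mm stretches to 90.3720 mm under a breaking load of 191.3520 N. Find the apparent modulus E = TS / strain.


TS = F / (w * t) = 191.3520 / (19.1560 * 1.8630) = 5.3619 N/mm^2
strain = (Lf - L0) / L0 = (90.3720 - 57.0890) / 57.0890 = 0.5830
E = TS / strain = 5.3619 / 0.5830 = 9.1970 N/mm^2


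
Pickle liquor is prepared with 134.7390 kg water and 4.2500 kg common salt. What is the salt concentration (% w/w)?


Formula: Conc = salt / (water + salt) * 100
Substituting: Conc = 4.2500 / (134.7390 + 4.2500) * 100
Result: 3.0578 %


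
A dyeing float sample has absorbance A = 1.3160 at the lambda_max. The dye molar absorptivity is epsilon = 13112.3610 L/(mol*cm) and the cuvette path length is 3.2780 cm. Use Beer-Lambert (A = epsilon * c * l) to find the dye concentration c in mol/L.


Formula: c = A / (epsilon * l)
Substituting: c = 1.3160 / (13112.3610 * 3.2780)
Result: 3.0617e-05 mol/L


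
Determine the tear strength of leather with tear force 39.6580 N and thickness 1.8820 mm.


Formula: Tear strength = force / thickness
Substituting: Tear strength = 39.6580 / 1.8820
Result: 21.0723 N/mm


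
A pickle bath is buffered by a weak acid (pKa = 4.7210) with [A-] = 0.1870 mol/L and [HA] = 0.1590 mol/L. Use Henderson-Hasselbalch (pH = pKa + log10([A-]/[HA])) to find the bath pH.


ratio = [A-] / [HA] = 0.1870 / 0.1590 = 1.1761
log10(ratio) = 0.0704445
pH = pKa + log10(ratio) = 4.7210 + 0.0704445 = 4.7914


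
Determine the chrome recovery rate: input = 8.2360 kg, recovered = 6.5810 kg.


Formula: Recovery = recovered / input * 100
Substituting: Recovery = 6.5810 / 8.2360 * 100
Result: 79.9053 %


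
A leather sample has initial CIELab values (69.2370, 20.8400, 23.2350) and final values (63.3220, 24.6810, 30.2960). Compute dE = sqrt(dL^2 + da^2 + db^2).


dL = -5.9150, da = 3.8410, db = 7.0610
dE = sqrt((-5.9150)^2 + 3.8410^2 + 7.0610^2) = 9.9799


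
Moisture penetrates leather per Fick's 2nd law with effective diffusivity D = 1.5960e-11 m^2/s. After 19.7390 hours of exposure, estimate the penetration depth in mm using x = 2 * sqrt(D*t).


t = 19.7390 hr * 3600 = 71060.4000 s
D * t = 1.5960e-11 * 71060.4000 = 1.1341e-06
x = 2 * sqrt(D*t) = 2 * sqrt(1.1341e-06) = 0.00212991 m = 2.1299 mm


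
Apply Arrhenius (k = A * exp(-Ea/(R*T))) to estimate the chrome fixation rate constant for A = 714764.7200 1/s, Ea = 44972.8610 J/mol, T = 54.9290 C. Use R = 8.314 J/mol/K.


T_K = T_C + 273.15 = 54.9290 + 273.15 = 328.0790 K
exponent = -Ea / (R * T_K) = -44972.8610 / (8.314 * 328.0790) = -16.4878
k = A * exp(exponent) = 714764.7200 * exp(-16.4878) = 0.0493871 1/s


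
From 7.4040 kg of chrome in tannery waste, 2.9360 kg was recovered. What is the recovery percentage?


Formula: Recovery = recovered / input * 100
Substituting: Recovery = 2.9360 / 7.4040 * 100
Result: 39.6542 %


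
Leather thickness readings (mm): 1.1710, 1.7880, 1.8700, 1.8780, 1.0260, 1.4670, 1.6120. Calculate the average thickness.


Formula: Average = sum / n
Substituting: Average = 10.8120 / 7
Result: 1.5446 mm


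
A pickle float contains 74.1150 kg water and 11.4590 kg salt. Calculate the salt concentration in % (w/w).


Formula: Conc = salt / (water + salt) * 100
Substituting: Conc = 11.4590 / (74.1150 + 11.4590) * 100
Result: 13.3907 %


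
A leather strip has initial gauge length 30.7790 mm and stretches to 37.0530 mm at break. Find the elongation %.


Formula: Elongation = (Lf - L0) / L0 * 100
Substituting: Elongation = (37.0530 - 30.7790) / 30.7790 * 100
Result: 20.3840 %


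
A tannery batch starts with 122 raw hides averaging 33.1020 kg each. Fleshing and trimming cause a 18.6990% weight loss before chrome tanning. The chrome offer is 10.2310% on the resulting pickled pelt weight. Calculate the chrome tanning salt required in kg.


Total_raw = N * avg_wt = 122 * 33.1020 = 4038.4440 kg
Substrate = Total_raw * (1 - loss/100) = 4038.4440 * (1 - 18.6990/100) = 3283.2954 kg
Chrome = Substrate * pct / 100 = 3283.2954 * 10.2310 / 100 = 335.9139 kg


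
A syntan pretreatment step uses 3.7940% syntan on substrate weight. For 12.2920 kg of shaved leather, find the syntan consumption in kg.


Formula: Syntan = substrate * pct / 100
Substituting: Syntan = 12.2920 * 3.7940 / 100
Result: 0.4664 kg


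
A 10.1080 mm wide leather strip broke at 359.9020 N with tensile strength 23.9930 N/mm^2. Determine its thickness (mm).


Formula: t = F / (TS * w)
Substituting: t = 359.9020 / (23.9930 * 10.1080)
Result: 1.4840 mm


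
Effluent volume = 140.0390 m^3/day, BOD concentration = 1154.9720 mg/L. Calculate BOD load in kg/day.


Formula: BOD_load = volume * conc / 1000
Substituting: BOD_load = 140.0390 * 1154.9720 / 1000
Result: 161.7411 kg/day


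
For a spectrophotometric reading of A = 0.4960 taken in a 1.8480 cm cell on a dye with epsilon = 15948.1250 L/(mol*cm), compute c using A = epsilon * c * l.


Formula: c = A / (epsilon * l)
Substituting: c = 0.4960 / (15948.1250 * 1.8480)
Result: 1.6829e-05 mol/L


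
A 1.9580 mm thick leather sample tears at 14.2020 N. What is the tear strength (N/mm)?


Formula: Tear strength = force / thickness
Substituting: Tear strength = 14.2020 / 1.9580
Result: 7.2533 N/mm


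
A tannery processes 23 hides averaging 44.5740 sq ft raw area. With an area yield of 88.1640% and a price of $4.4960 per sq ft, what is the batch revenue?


Raw_total = N * avg_area = 23 * 44.5740 = 1025.2020 sq ft
Finished = Raw_total * yield / 100 = 1025.2020 * 88.1640 / 100 = 903.8591 sq ft
Value = Finished * price = 903.8591 * 4.4960 = 4063.7505 $


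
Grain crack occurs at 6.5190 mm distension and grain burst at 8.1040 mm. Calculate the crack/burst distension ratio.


Formula: Ratio = crack / burst
Substituting: Ratio = 6.5190 / 8.1040
Result: 0.8044


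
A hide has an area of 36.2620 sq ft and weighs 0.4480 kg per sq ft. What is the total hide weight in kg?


Formula: Weight = area * weight_per_sqft
Substituting: Weight = 36.2620 * 0.4480
Result: 16.2454 kg


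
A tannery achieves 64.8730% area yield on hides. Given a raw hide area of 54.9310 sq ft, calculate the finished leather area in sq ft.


Formula: finished = raw * yield / 100
Substituting: finished = 54.9310 * 64.8730 / 100
Result: 35.6354 sq ft


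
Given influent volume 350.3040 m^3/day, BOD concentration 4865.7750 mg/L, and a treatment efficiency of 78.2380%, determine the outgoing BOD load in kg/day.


Load_in = volume * conc / 1000 = 350.3040 * 4865.7750 / 1000 = 1704.5004 kg/day
Removed = Load_in * eff / 100 = 1704.5004 * 78.2380 / 100 = 1333.5671 kg/day
Load_out = Load_in - Removed = 1704.5004 - 1333.5671 = 370.9334 kg/day


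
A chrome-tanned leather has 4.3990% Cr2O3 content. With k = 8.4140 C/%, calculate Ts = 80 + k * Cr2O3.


Formula: Ts = 80 + k * Cr2O3
Substituting: Ts = 80 + 8.4140 * 4.3990
Result: 117.0132 C


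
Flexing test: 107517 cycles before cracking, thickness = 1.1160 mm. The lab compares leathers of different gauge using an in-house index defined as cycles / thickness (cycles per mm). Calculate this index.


Formula: Index = cycles / thickness
Substituting: Index = 107517 / 1.1160
Result: 96341.3978 cycles/mm


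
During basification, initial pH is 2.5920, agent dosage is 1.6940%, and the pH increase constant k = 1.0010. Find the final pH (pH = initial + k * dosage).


Formula: pH_final = pH_initial + k * base_pct
Substituting: pH_final = 2.5920 + 1.0010 * 1.6940
Result: 4.2877


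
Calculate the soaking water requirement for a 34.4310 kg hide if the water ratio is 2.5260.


Formula: Water = hide_weight * ratio
Substituting: Water = 34.4310 * 2.5260
Result: 86.9727 kg


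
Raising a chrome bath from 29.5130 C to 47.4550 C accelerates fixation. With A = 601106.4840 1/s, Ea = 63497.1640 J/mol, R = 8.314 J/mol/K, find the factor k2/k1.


T1 = 29.5130 + 273.15 = 302.6630 K; T2 = 47.4550 + 273.15 = 320.6050 K
k1 = A * exp(-Ea/(R*T1)) = 601106.4840 * exp(-63497.1640/(8.314*302.6630)) = 6.6068e-06 1/s
k2 = A * exp(-Ea/(R*T2)) = 601106.4840 * exp(-63497.1640/(8.314*320.6050)) = 2.7120e-05 1/s
k2/k1 = 2.7120e-05 / 6.6068e-06 = 4.1048


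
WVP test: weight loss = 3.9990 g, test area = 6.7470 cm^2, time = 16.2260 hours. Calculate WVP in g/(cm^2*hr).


Formula: WVP = loss / (area * time)
Substituting: WVP = 3.9990 / (6.7470 * 16.2260)
Result: 0.0365283 g/(cm^2*hr)


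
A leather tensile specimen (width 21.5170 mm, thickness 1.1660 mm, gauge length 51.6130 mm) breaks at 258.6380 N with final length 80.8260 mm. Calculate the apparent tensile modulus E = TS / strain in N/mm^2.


TS = F / (w * t) = 258.6380 / (21.5170 * 1.1660) = 10.3089 N/mm^2
strain = (Lf - L0) / L0 = (80.8260 - 51.6130) / 51.6130 = 0.5660
E = TS / strain = 10.3089 / 0.5660 = 18.2136 N/mm^2


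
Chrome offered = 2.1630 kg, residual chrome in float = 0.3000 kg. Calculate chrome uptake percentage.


Formula: Uptake = (offered - residual) / offered * 100
Substituting: Uptake = (2.1630 - 0.3000) / 2.1630 * 100
Result: 86.1304 %


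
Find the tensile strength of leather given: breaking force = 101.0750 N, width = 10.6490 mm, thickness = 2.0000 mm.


Formula: TS = force / (width * thickness)
Substituting: TS = 101.0750 / (10.6490 * 2.0000)
Result: 4.7458 N/mm^2


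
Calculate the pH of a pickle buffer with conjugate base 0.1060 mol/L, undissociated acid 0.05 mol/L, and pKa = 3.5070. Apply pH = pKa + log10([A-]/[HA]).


ratio = [A-] / [HA] = 0.1060 / 0.05 = 2.1200
log10(ratio) = 0.3263
pH = pKa + log10(ratio) = 3.5070 + 0.3263 = 3.8333


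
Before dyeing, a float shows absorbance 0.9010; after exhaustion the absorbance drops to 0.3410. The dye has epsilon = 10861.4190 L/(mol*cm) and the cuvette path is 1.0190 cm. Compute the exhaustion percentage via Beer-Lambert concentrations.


c_initial = A_i / (epsilon * l) = 0.9010 / (10861.4190 * 1.0190) = 8.1407e-05 mol/L
c_final = A_f / (epsilon * l) = 0.3410 / (10861.4190 * 1.0190) = 3.0810e-05 mol/L
Exhaustion = (c_initial - c_final) / c_initial * 100 = (8.1407e-05 - 3.0810e-05) / 8.1407e-05 * 100 = 62.1532 %


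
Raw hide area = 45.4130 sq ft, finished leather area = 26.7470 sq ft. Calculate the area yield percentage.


Formula: Yield = finished / raw * 100
Substituting: Yield = 26.7470 / 45.4130 * 100
Result: 58.8972 %


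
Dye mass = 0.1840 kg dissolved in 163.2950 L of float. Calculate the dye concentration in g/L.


Formula: Conc = dye_mass(kg) / volume(L) * 1000
Substituting: Conc = 0.1840 / 163.2950 * 1000
Result: 1.1268 g/L


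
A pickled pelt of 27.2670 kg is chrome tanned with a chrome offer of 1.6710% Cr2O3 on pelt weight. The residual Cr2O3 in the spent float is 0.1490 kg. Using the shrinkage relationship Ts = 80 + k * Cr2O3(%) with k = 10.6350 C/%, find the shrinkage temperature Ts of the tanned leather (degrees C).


Offered = pelt * offer_pct / 100 = 27.2670 * 1.6710 / 100 = 0.4556 kg
Uptake = offered - residual = 0.4556 - 0.1490 = 0.3066 kg
Cr2O3% on pelt = uptake / pelt * 100 = 0.3066 / 27.2670 * 100 = 1.1246 %
Ts = 80 + k * Cr2O3% = 80 + 10.6350 * 1.1246 = 91.9596 C


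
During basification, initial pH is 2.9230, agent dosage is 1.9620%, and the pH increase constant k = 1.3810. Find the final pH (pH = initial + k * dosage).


Formula: pH_final = pH_initial + k * base_pct
Substituting: pH_final = 2.9230 + 1.3810 * 1.9620
Result: 5.6325


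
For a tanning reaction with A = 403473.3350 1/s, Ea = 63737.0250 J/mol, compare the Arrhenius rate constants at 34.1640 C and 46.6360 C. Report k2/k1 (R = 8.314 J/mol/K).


T1 = 34.1640 + 273.15 = 307.3140 K; T2 = 46.6360 + 273.15 = 319.7860 K
k1 = A * exp(-Ea/(R*T1)) = 403473.3350 * exp(-63737.0250/(8.314*307.3140)) = 5.9148e-06 1/s
k2 = A * exp(-Ea/(R*T2)) = 403473.3350 * exp(-63737.0250/(8.314*319.7860)) = 1.5649e-05 1/s
k2/k1 = 1.5649e-05 / 5.9148e-06 = 2.6457


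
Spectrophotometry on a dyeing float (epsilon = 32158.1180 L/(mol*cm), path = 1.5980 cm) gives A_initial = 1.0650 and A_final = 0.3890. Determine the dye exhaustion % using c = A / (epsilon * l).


c_initial = A_i / (epsilon * l) = 1.0650 / (32158.1180 * 1.5980) = 2.0724e-05 mol/L
c_final = A_f / (epsilon * l) = 0.3890 / (32158.1180 * 1.5980) = 7.5698e-06 mol/L
Exhaustion = (c_initial - c_final) / c_initial * 100 = (2.0724e-05 - 7.5698e-06) / 2.0724e-05 * 100 = 63.4742 %


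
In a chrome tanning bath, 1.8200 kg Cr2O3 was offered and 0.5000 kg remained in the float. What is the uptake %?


Formula: Uptake = (offered - residual) / offered * 100
Substituting: Uptake = (1.8200 - 0.5000) / 1.8200 * 100
Result: 72.5275 %


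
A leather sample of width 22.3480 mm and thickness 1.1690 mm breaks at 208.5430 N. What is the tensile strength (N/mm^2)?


Formula: TS = force / (width * thickness)
Substituting: TS = 208.5430 / (22.3480 * 1.1690)
Result: 7.9826 N/mm^2


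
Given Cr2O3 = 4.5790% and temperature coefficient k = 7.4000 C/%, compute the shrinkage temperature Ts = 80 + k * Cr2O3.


Formula: Ts = 80 + k * Cr2O3
Substituting: Ts = 80 + 7.4000 * 4.5790
Result: 113.8846 C


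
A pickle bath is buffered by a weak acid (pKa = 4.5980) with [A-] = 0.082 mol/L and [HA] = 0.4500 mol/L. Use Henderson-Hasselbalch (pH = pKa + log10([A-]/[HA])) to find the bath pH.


ratio = [A-] / [HA] = 0.082 / 0.4500 = 0.1822
log10(ratio) = -0.7394
pH = pKa + log10(ratio) = 4.5980 - 0.7394 = 3.8586


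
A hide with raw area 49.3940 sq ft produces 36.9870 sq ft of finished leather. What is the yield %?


Formula: Yield = finished / raw * 100
Substituting: Yield = 36.9870 / 49.3940 * 100
Result: 74.8816 %


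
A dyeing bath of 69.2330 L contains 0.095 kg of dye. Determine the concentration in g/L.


Formula: Conc = dye_mass(kg) / volume(L) * 1000
Substituting: Conc = 0.095 / 69.2330 * 1000
Result: 1.3722 g/L


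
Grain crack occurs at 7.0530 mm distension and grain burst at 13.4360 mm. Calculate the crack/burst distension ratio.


Formula: Ratio = crack / burst
Substituting: Ratio = 7.0530 / 13.4360
Result: 0.5249


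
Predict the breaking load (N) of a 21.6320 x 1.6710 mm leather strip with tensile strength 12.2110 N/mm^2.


Formula: F = TS * w * t
Substituting: F = 12.2110 * 21.6320 * 1.6710
Result: 441.3919 N


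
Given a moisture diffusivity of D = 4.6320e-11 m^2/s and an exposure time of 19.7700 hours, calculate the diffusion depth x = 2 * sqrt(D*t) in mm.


t = 19.7700 hr * 3600 = 71172.0000 s
D * t = 4.6320e-11 * 71172.0000 = 3.2967e-06
x = 2 * sqrt(D*t) = 2 * sqrt(3.2967e-06) = 0.00363136 m = 3.6314 mm


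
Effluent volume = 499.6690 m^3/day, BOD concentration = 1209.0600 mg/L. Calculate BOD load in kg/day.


Formula: BOD_load = volume * conc / 1000
Substituting: BOD_load = 499.6690 * 1209.0600 / 1000
Result: 604.1298 kg/day


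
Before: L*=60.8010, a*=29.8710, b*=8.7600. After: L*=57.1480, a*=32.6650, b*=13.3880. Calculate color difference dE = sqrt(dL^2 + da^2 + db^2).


dL = -3.6530, da = 2.7940, db = 4.6280
dE = sqrt((-3.6530)^2 + 2.7940^2 + 4.6280^2) = 6.5245


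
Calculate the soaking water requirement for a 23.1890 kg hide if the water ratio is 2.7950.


Formula: Water = hide_weight * ratio
Substituting: Water = 23.1890 * 2.7950
Result: 64.8133 kg


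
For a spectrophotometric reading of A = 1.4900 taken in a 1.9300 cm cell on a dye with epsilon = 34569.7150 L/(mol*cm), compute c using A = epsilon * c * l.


Formula: c = A / (epsilon * l)
Substituting: c = 1.4900 / (34569.7150 * 1.9300)
Result: 2.2332e-05 mol/L


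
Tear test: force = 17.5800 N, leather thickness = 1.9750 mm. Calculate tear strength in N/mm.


Formula: Tear strength = force / thickness
Substituting: Tear strength = 17.5800 / 1.9750
Result: 8.9013 N/mm


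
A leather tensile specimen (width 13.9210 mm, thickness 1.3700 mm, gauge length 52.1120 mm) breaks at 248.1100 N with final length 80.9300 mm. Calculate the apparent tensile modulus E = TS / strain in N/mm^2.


TS = F / (w * t) = 248.1100 / (13.9210 * 1.3700) = 13.0093 N/mm^2
strain = (Lf - L0) / L0 = (80.9300 - 52.1120) / 52.1120 = 0.5530
E = TS / strain = 13.0093 / 0.5530 = 23.5249 N/mm^2


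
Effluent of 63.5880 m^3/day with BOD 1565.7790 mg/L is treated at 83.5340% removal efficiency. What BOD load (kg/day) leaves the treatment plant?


Load_in = volume * conc / 1000 = 63.5880 * 1565.7790 / 1000 = 99.5648 kg/day
Removed = Load_in * eff / 100 = 99.5648 * 83.5340 / 100 = 83.1704 kg/day
Load_out = Load_in - Removed = 99.5648 - 83.1704 = 16.3943 kg/day


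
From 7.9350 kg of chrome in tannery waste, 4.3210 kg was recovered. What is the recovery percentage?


Formula: Recovery = recovered / input * 100
Substituting: Recovery = 4.3210 / 7.9350 * 100
Result: 54.4549 %


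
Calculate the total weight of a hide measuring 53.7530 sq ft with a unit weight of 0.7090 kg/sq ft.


Formula: Weight = area * weight_per_sqft
Substituting: Weight = 53.7530 * 0.7090
Result: 38.1109 kg


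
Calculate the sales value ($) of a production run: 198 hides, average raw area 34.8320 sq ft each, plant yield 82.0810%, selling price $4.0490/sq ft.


Raw_total = N * avg_area = 198 * 34.8320 = 6896.7360 sq ft
Finished = Raw_total * yield / 100 = 6896.7360 * 82.0810 / 100 = 5660.9099 sq ft
Value = Finished * price = 5660.9099 * 4.0490 = 22921.0241 $


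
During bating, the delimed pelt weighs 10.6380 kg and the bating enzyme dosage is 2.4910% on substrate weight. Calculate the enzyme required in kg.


Formula: Enzyme = substrate * pct / 100
Substituting: Enzyme = 10.6380 * 2.4910 / 100
Result: 0.2650 kg


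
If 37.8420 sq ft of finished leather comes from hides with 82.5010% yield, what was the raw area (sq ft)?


Formula: raw = finished * 100 / yield
Substituting: raw = 37.8420 * 100 / 82.5010
Result: 45.8685 sq ft


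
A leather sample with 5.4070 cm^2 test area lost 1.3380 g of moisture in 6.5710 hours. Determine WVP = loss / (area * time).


Formula: WVP = loss / (area * time)
Substituting: WVP = 1.3380 / (5.4070 * 6.5710)
Result: 0.037659 g/(cm^2*hr)


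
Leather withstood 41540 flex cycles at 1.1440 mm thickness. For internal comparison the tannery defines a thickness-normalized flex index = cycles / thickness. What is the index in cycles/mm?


Formula: Index = cycles / thickness
Substituting: Index = 41540 / 1.1440
Result: 36311.1888 cycles/mm


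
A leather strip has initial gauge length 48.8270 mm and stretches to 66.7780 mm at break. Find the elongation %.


Formula: Elongation = (Lf - L0) / L0 * 100
Substituting: Elongation = (66.7780 - 48.8270) / 48.8270 * 100
Result: 36.7645 %


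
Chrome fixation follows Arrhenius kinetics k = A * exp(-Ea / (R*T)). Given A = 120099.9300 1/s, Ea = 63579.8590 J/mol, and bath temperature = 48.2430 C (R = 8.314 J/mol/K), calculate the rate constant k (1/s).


T_K = T_C + 273.15 = 48.2430 + 273.15 = 321.3930 K
exponent = -Ea / (R * T_K) = -63579.8590 / (8.314 * 321.3930) = -23.7943
k = A * exp(exponent) = 120099.9300 * exp(-23.7943) = 5.5694e-06 1/s


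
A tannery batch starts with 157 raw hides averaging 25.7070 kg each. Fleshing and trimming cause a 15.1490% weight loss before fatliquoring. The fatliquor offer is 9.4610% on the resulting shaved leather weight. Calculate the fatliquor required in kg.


Total_raw = N * avg_wt = 157 * 25.7070 = 4035.9990 kg
Substrate = Total_raw * (1 - loss/100) = 4035.9990 * (1 - 15.1490/100) = 3424.5855 kg
Fat = Substrate * pct / 100 = 3424.5855 * 9.4610 / 100 = 324.0000 kg


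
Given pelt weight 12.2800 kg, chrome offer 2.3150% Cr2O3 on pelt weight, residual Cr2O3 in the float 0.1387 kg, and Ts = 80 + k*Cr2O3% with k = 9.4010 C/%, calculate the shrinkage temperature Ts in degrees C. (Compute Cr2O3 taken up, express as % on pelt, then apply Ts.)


Offered = pelt * offer_pct / 100 = 12.2800 * 2.3150 / 100 = 0.2843 kg
Uptake = offered - residual = 0.2843 - 0.1387 = 0.1456 kg
Cr2O3% on pelt = uptake / pelt * 100 = 0.1456 / 12.2800 * 100 = 1.1855 %
Ts = 80 + k * Cr2O3% = 80 + 9.4010 * 1.1855 = 91.1451 C


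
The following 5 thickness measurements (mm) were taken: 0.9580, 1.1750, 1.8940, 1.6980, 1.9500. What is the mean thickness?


Formula: Average = sum / n
Substituting: Average = 7.6750 / 5
Result: 1.5350 mm
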